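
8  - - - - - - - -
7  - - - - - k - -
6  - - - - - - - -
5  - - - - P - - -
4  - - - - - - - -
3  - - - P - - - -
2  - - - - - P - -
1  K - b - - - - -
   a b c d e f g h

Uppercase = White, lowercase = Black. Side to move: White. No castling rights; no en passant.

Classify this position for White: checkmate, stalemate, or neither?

White to move; white king on a1.
In check: no.
Legal moves for White: Ka2, Kb1, e6+, d4, f3, f4.
White has 6 legal moves and is not in check → neither.

neither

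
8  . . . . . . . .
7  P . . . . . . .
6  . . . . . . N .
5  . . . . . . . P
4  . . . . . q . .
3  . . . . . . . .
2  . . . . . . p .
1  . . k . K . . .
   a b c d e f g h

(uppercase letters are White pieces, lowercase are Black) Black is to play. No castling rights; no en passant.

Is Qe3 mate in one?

After Qe3: white king on e1; in check: yes, from the black queen on e3.
King squares — d1: attacked by Kc1; f1: attacked by Pg2; d2: attacked by Kc1; e2: attacked by Qe3; f2: attacked by Qe3.
White has no legal moves → checkmate.

yes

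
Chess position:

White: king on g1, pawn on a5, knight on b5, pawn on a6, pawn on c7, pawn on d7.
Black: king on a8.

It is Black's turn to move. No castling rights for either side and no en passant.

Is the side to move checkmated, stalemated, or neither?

stalemate

Black to move; black king on a8.
In check: no.
King squares — a7: attacked by Nb5; b7: attacked by Pa6; b8: attacked by Pc7.
Legal moves for Black: none.
Not in check and no legal moves → stalemate.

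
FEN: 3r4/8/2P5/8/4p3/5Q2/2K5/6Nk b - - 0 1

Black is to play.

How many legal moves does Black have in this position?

3

Black to move; king on h1.
In check: yes, from the white queen on f3.
Legal moves: Kh2, Kxg1, exf3.
Count: 3.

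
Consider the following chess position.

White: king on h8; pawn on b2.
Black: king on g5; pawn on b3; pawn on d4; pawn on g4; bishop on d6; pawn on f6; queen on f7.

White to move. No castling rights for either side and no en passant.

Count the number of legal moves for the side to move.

0

White to move; king on h8.
In check: no.
Legal moves: none.
Count: 0.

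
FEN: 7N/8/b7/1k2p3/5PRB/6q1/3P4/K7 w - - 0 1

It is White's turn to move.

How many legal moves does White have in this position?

White to move; king on a1.
In check: no.
Legal moves: Nf7, Ng6, Bd8, Be7, Bf6, Bg5, Bxg3, Rg8, Rg7, Rg6, Rg5, Rxg3, Kb2, Ka2, Kb1, fxe5, f5, d3, d4.
Count: 19.

19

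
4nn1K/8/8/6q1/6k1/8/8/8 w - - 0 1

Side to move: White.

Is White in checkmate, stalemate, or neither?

stalemate

White to move; white king on h8.
In check: no.
King squares — g7: attacked by Qg5; h7: attacked by Nf8; g8: attacked by Qg5.
Legal moves for White: none.
Not in check and no legal moves → stalemate.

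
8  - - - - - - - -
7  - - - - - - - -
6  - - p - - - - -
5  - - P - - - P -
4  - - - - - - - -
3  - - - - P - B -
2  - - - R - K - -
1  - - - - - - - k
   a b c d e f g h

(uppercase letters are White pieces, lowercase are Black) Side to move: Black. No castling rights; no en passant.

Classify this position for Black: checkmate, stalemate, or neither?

stalemate

Black to move; black king on h1.
In check: no.
King squares — g1: attacked by Kf2; g2: attacked by Kf2; h2: attacked by Bg3.
Legal moves for Black: none.
Not in check and no legal moves → stalemate.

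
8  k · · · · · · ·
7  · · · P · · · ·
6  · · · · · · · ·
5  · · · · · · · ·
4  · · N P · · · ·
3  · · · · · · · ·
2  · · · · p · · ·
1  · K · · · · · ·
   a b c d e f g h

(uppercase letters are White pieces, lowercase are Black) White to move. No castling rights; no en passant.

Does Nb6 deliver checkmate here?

no

After Nb6: black king on a8; in check: yes, from the white knight on b6.
Black has 3 legal replies: Kb8, Kb7, Ka7.
In check but a legal move exists → not checkmate.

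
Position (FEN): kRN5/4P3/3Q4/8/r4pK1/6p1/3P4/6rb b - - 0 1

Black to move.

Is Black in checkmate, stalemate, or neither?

Black to move; black king on a8.
In check: yes, from the white rook on b8.
King squares — a7: attacked by Nc8; b7: attacked by Rb8; b8: attacked by Qd6.
Legal moves for Black: none.
In check with no legal moves → checkmate.

checkmate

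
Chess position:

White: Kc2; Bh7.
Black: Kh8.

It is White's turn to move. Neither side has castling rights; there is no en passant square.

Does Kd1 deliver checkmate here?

no

After Kd1: black king on h8; in check: no.
Black is not in check, so this cannot be checkmate.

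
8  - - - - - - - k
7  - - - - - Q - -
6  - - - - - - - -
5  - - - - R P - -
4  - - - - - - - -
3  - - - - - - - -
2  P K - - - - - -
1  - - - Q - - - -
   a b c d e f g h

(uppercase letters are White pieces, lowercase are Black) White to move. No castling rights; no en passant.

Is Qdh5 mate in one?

After Qdh5: black king on h8; in check: yes, from the white queen on h5.
King squares — g7: attacked by Qf7; h7: attacked by Qh5; g8: attacked by Qf7.
Black has no legal moves → checkmate.

yes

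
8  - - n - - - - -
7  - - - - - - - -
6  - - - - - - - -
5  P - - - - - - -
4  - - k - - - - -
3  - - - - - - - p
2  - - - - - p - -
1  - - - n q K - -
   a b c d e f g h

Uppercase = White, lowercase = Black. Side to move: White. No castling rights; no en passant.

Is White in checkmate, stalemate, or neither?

White to move; white king on f1.
In check: yes, from the black queen on e1.
King squares — e1: attacked by Pf2; g1: attacked by Qe1; e2: attacked by Qe1; f2: attacked by Nd1; g2: attacked by Ph3.
Legal moves for White: none.
In check with no legal moves → checkmate.

checkmate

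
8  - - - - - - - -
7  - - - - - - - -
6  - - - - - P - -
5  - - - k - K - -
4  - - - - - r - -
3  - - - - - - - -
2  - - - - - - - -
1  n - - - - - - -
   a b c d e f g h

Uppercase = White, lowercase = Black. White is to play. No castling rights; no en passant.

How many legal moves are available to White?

White to move; king on f5.
In check: yes, from the black rook on f4.
Legal moves: Kg6, Kg5, Kxf4.
Count: 3.

3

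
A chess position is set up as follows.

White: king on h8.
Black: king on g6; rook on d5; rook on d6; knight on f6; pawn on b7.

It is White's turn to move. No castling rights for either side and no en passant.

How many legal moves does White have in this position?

0

White to move; king on h8.
In check: no.
Legal moves: none.
Count: 0.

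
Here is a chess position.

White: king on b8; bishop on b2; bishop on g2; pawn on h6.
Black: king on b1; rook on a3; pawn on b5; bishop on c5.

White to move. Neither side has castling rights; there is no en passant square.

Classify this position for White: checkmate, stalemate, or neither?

White to move; white king on b8.
In check: no.
Legal moves for White include: Kc8, Kc7, Kb7, Ba8, Bb7, Bc6, Bd5, Be4+, Bh3, Bf3, Bh1, Bf1, Bh8, Bg7, Bf6, Be5, Bd4, Bc3, ... (list truncated; more exist).
White has legal moves and is not in check → neither.

neither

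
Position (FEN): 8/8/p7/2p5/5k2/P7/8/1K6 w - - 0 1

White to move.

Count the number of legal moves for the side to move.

6

White to move; king on b1.
In check: no.
Legal moves: Kc2, Kb2, Ka2, Kc1, Ka1, a4.
Count: 6.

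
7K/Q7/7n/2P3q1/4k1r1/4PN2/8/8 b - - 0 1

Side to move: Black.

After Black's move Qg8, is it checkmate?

yes

After Qg8: white king on h8; in check: yes, from the black queen on g8.
King squares — g7: attacked by Rg4; h7: attacked by Qg8; g8: attacked by Rg4.
White has no legal moves → checkmate.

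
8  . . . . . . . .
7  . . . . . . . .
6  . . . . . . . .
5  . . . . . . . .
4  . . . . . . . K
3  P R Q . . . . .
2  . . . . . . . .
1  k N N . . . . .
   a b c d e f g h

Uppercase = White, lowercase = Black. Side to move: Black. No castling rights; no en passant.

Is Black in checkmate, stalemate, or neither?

checkmate

Black to move; black king on a1.
In check: yes, from the white queen on c3.
King squares — b1: attacked by Rb3; a2: attacked by Nc1; b2: attacked by Rb3.
Legal moves for Black: none.
In check with no legal moves → checkmate.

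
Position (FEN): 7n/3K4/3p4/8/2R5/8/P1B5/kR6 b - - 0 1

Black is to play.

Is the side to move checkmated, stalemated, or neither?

Black to move; black king on a1.
In check: yes, from the white rook on b1.
Legal moves for Black: Kxa2.
Black is in check but has 1 legal move → neither.

neither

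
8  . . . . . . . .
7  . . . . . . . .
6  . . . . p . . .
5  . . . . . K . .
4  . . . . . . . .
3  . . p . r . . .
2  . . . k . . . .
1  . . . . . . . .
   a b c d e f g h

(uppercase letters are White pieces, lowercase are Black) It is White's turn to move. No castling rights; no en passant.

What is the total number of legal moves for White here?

White to move; king on f5.
In check: yes, from the black pawn on e6.
Legal moves: Kg6, Kf6, Kg5, Kg4, Kf4.
Count: 5.

5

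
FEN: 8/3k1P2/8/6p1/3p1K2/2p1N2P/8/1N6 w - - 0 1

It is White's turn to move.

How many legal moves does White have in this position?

7

White to move; king on f4.
In check: yes, from the black pawn on g5.
Legal moves: Kxg5, Kf5, Ke5, Kg4, Ke4, Kg3, Kf3.
Count: 7.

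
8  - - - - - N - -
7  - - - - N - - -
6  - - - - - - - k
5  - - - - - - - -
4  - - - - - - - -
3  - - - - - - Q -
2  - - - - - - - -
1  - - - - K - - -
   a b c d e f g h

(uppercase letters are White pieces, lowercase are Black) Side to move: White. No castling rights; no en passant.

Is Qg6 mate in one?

After Qg6: black king on h6; in check: yes, from the white queen on g6.
King squares — g5: attacked by Qg6; h5: attacked by Qg6; g6: attacked by Ne7; g7: attacked by Qg6; h7: attacked by Qg6.
Black has no legal moves → checkmate.

yes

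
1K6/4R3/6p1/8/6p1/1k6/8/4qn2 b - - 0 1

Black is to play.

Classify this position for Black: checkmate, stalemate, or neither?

Black to move; black king on b3.
In check: no.
Legal moves for Black include: Kc4, Kb4, Ka4, Kc3, Ka3, Kc2, Kb2, Ka2, Ng3, Ne3, Nh2, Nd2, Qxe7, Qe6, Qe5+, Qa5, Qh4, Qe4, ... (list truncated; more exist).
Black has legal moves and is not in check → neither.

neither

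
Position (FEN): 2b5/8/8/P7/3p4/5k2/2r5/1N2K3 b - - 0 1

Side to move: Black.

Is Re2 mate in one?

no

After Re2: white king on e1; in check: yes, from the black rook on e2.
White has 2 legal replies: Kf1, Kd1.
In check but a legal move exists → not checkmate.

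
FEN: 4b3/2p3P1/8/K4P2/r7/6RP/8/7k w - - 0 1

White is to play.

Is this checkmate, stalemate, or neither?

checkmate

White to move; white king on a5.
In check: yes, from the black rook on a4.
King squares — a4: attacked by Be8; b4: attacked by Ra4; b5: attacked by Be8; a6: attacked by Ra4; b6: attacked by Pc7.
Legal moves for White: none.
In check with no legal moves → checkmate.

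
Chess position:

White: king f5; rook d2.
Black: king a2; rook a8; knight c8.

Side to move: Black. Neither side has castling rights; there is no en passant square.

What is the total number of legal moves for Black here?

4

Black to move; king on a2.
In check: yes, from the white rook on d2.
Legal moves: Kb3, Ka3, Kb1, Ka1.
Count: 4.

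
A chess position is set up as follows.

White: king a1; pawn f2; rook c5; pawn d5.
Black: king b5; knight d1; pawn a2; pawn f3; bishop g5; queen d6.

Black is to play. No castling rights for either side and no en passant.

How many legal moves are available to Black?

Black to move; king on b5.
In check: yes, from the white rook on c5.
Legal moves: Kb6, Ka6, Kxc5, Kb4, Ka4, Qxc5.
Count: 6.

6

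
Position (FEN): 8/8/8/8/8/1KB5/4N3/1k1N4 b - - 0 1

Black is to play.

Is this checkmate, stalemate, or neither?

stalemate

Black to move; black king on b1.
In check: no.
King squares — a1: attacked by Bc3; c1: attacked by Ne2; a2: attacked by Kb3; b2: attacked by Nd1; c2: attacked by Kb3.
Legal moves for Black: none.
Not in check and no legal moves → stalemate.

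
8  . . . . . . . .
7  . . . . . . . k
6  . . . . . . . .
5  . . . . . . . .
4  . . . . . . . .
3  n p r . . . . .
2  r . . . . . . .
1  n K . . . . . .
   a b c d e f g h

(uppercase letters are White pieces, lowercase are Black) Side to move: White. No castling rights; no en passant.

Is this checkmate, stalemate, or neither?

White to move; white king on b1.
In check: yes, from the black knight on a3.
King squares — a1: attacked by Ra2; c1: attacked by Rc3; a2: attacked by Pb3; b2: attacked by Ra2; c2: attacked by Na1.
Legal moves for White: none.
In check with no legal moves → checkmate.

checkmate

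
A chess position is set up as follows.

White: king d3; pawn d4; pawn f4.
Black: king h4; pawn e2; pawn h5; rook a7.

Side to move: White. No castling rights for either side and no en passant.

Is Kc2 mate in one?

After Kc2: black king on h4; in check: no.
Black is not in check, so this cannot be checkmate.

no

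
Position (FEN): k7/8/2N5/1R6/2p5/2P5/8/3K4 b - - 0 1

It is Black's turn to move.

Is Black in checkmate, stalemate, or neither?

Black to move; black king on a8.
In check: no.
King squares — a7: attacked by Nc6; b7: attacked by Rb5; b8: attacked by Rb5.
Legal moves for Black: none.
Not in check and no legal moves → stalemate.

stalemate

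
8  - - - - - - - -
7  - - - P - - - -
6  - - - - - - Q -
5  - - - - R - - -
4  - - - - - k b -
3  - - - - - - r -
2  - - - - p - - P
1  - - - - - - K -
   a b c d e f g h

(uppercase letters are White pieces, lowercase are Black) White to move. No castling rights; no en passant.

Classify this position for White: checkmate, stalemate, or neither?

White to move; white king on g1.
In check: yes, from the black rook on g3.
Legal moves for White: Kf2, Kh1, hxg3+.
White is in check but has 3 legal moves → neither.

neither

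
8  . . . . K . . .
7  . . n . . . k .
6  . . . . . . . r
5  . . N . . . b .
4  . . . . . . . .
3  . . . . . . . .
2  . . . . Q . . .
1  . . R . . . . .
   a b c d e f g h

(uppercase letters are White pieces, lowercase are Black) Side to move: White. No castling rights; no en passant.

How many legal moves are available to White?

White to move; king on e8.
In check: yes, from the black knight on c7.
Legal moves: Kd7.
Count: 1.

1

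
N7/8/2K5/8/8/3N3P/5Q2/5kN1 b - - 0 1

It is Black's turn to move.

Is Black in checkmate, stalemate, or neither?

Black to move; black king on f1.
In check: yes, from the white queen on f2.
King squares — e1: attacked by Qf2; g1: attacked by Qf2; e2: attacked by Ng1; f2: attacked by Nd3; g2: attacked by Qf2.
Legal moves for Black: none.
In check with no legal moves → checkmate.

checkmate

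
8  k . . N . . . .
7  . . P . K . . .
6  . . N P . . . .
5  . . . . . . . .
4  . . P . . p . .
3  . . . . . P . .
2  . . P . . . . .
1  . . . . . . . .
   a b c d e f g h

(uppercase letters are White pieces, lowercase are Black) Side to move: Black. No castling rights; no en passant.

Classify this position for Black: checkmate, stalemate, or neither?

stalemate

Black to move; black king on a8.
In check: no.
King squares — a7: attacked by Nc6; b7: attacked by Nd8; b8: attacked by Nc6.
Legal moves for Black: none.
Not in check and no legal moves → stalemate.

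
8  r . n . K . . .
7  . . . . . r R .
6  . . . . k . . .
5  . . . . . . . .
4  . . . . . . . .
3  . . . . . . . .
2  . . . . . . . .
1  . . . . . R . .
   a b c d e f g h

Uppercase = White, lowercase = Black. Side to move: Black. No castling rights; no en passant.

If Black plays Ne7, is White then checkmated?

After Ne7: white king on e8; in check: yes, from the black rook on a8.
King squares — d7: attacked by Ke6; e7: attacked by Ke6; f7: attacked by Ke6; d8: attacked by Ra8; f8: attacked by Rf7.
White has no legal moves → checkmate.

yes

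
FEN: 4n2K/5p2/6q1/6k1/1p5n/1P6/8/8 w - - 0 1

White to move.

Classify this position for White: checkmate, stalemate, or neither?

White to move; white king on h8.
In check: no.
King squares — g7: attacked by Qg6; h7: attacked by Qg6; g8: attacked by Qg6.
Legal moves for White: none.
Not in check and no legal moves → stalemate.

stalemate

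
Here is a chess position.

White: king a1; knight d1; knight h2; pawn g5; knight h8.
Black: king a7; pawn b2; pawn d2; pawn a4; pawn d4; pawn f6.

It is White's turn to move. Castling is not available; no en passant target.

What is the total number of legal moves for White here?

White to move; king on a1.
In check: yes, from the black pawn on b2.
Legal moves: Kxb2, Ka2, Kb1, Nxb2.
Count: 4.

4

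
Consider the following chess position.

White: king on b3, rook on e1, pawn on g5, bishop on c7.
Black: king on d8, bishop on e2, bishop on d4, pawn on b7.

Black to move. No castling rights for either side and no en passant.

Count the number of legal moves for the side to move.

Black to move; king on d8.
In check: yes, from the white bishop on c7.
Legal moves: Ke8, Kc8, Ke7, Kd7, Kxc7.
Count: 5.

5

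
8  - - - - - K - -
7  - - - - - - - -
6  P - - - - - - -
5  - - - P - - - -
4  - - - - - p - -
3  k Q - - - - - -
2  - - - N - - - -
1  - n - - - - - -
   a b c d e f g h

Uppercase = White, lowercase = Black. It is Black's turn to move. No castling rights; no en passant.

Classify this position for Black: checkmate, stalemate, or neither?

checkmate

Black to move; black king on a3.
In check: yes, from the white queen on b3.
King squares — a2: attacked by Qb3; b2: attacked by Qb3; b3: attacked by Nd2; a4: attacked by Qb3; b4: attacked by Qb3.
Legal moves for Black: none.
In check with no legal moves → checkmate.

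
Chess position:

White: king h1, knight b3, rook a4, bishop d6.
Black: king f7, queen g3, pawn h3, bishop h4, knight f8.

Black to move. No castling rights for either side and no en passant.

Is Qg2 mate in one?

After Qg2: white king on h1; in check: yes, from the black queen on g2.
King squares — g1: attacked by Qg2; g2: attacked by Ph3; h2: attacked by Qg2.
White has no legal moves → checkmate.

yes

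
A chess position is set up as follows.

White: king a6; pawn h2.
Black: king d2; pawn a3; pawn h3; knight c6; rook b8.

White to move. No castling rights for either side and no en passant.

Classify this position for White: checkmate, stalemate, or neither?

White to move; white king on a6.
In check: no.
King squares — a5: attacked by Nc6; b5: attacked by Rb8; b6: attacked by Rb8; a7: attacked by Nc6; b7: attacked by Rb8.
Legal moves for White: none.
Not in check and no legal moves → stalemate.

stalemate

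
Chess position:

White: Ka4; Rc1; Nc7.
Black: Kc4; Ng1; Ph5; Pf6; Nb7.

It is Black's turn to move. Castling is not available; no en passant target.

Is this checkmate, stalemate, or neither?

neither

Black to move; black king on c4.
In check: yes, from the white rook on c1.
King squares — b3: attacked by Ka4; c3: attacked by Rc1; d3: available; b4: attacked by Ka4; d4: available; b5: attacked by Ka4; c5: attacked by Rc1; d5: attacked by Nc7.
Legal moves for Black: Kd4, Kd3.
Black is in check but has 2 legal moves → neither.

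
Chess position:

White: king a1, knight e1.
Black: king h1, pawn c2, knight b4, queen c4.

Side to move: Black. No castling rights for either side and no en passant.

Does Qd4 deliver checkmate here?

yes

After Qd4: white king on a1; in check: yes, from the black queen on d4.
King squares — b1: attacked by Pc2; a2: attacked by Nb4; b2: attacked by Qd4.
White has no legal moves → checkmate.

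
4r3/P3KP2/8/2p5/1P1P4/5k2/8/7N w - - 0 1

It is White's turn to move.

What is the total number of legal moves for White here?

8

White to move; king on e7.
In check: yes, from the black rook on e8.
Legal moves: Kxe8, Kd7, Kf6, Kd6, fxe8=Q, fxe8=R, fxe8=B, fxe8=N.
Count: 8.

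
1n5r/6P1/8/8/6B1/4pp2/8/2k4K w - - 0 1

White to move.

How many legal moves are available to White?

White to move; king on h1.
In check: yes, from the black rook on h8.
Legal moves: Kg1, Bh5, Bh3, gxh8=Q, gxh8=R, gxh8=B, gxh8=N.
Count: 7.

7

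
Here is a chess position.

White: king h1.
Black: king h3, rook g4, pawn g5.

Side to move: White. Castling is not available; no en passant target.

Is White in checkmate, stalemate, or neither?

stalemate

White to move; white king on h1.
In check: no.
King squares — g1: attacked by Rg4; g2: attacked by Kh3; h2: attacked by Kh3.
Legal moves for White: none.
Not in check and no legal moves → stalemate.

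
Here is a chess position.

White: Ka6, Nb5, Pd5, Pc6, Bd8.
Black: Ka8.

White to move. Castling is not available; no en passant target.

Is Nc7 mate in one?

no

After Nc7: black king on a8; in check: yes, from the white knight on c7.
Black has 1 legal reply: Kb8.
In check but a legal move exists → not checkmate.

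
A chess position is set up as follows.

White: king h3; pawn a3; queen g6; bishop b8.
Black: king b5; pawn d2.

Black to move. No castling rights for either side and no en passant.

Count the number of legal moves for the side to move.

8

Black to move; king on b5.
In check: no.
Legal moves: Kc5, Ka5, Kc4, Ka4, d1=Q, d1=R, d1=B, d1=N.
Count: 8.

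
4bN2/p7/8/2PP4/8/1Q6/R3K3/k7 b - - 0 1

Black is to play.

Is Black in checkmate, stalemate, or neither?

Black to move; black king on a1.
In check: yes, from the white rook on a2.
King squares — b1: attacked by Qb3; a2: attacked by Qb3; b2: attacked by Ra2.
Legal moves for Black: none.
In check with no legal moves → checkmate.

checkmate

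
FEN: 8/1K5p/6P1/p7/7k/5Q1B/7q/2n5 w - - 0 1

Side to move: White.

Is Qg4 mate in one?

yes

After Qg4: black king on h4; in check: yes, from the white queen on g4.
King squares — g3: attacked by Qg4; h3: attacked by Qg4; g4: attacked by Bh3; g5: attacked by Qg4; h5: attacked by Qg4.
Black has no legal moves → checkmate.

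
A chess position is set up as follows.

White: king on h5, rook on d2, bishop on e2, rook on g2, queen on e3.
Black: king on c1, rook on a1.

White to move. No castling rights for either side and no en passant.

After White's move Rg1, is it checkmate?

yes

After Rg1: black king on c1; in check: yes, from the white rook on g1.
King squares — b1: attacked by Rg1; d1: attacked by Rg1; b2: attacked by Rd2; c2: attacked by Rd2; d2: attacked by Qe3.
Black has no legal moves → checkmate.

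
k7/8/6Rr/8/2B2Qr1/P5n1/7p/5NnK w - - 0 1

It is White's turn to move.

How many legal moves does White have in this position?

3

White to move; king on h1.
In check: yes, from the black knight on g3.
Legal moves: Kg2, Qxg3, Nxg3.
Count: 3.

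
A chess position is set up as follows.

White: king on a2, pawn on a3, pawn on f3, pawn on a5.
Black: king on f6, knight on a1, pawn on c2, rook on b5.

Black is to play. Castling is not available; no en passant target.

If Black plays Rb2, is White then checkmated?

After Rb2: white king on a2; in check: yes, from the black rook on b2.
White has 2 legal replies: Kxb2, Kxa1.
In check but a legal move exists → not checkmate.

no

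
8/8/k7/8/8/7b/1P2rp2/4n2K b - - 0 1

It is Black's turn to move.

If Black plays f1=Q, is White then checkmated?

yes

After f1=Q: white king on h1; in check: yes, from the black queen on f1.
King squares — g1: attacked by Qf1; g2: attacked by Ne1; h2: attacked by Re2.
White has no legal moves → checkmate.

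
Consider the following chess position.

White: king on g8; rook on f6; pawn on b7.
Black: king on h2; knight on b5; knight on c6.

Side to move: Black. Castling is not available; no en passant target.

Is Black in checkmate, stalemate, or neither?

Black to move; black king on h2.
In check: no.
Legal moves for Black include: Nd8, Nb8, Ne7+, Nca7, Ne5, Na5, Ncd4, Nb4, Nc7, Nba7, Nd6, Nbd4, Nc3, Na3, Kh3, Kg3, Kg2, Kh1, ... (list truncated; more exist).
Black has legal moves and is not in check → neither.

neither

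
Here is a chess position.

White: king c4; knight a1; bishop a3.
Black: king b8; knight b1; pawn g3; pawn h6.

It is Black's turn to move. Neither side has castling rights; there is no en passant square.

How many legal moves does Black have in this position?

Black to move; king on b8.
In check: no.
Legal moves: Kc8, Ka8, Kc7, Kb7, Ka7, Nc3, Nxa3+, Nd2+, h5, g2.
Count: 10.

10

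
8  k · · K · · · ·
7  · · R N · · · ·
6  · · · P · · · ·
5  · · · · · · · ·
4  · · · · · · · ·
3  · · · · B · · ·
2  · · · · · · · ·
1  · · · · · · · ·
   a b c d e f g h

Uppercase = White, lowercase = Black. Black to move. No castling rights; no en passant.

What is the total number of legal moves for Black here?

Black to move; king on a8.
In check: no.
Legal moves: none.
Count: 0.

0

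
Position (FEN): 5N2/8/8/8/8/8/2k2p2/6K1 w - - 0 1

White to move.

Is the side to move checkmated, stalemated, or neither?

neither

White to move; white king on g1.
In check: yes, from the black pawn on f2.
Legal moves for White: Kh2, Kg2, Kxf2, Kh1, Kf1.
White is in check but has 5 legal moves → neither.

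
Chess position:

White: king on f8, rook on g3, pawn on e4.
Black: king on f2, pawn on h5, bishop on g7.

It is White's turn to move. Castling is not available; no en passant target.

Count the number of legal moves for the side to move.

White to move; king on f8.
In check: yes, from the black bishop on g7.
Legal moves: Kg8, Ke8, Kxg7, Kf7, Ke7, Rxg7.
Count: 6.

6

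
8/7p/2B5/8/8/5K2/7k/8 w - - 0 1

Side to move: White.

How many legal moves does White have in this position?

14

White to move; king on f3.
In check: no.
Legal moves: Be8, Ba8, Bd7, Bb7, Bd5, Bb5, Be4, Ba4, Kg4, Kf4, Ke4, Ke3, Kf2, Ke2.
Count: 14.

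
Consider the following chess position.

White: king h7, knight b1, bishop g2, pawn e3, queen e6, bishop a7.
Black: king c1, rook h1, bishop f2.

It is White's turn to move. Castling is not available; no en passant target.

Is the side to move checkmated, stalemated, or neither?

White to move; white king on h7.
In check: yes, from the black rook on h1.
King squares — g6: available; h6: attacked by Rh1; g7: available; g8: available; h8: attacked by Rh1.
Legal moves for White: Kg8, Kg7, Kg6, Qh6, Qh3, Bh3, Bxh1.
White is in check but has 7 legal moves → neither.

neither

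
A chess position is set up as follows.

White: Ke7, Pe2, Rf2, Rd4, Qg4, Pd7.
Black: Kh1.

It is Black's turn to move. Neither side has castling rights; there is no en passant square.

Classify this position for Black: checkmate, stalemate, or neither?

stalemate

Black to move; black king on h1.
In check: no.
King squares — g1: attacked by Qg4; g2: attacked by Rf2; h2: attacked by Rf2.
Legal moves for Black: none.
Not in check and no legal moves → stalemate.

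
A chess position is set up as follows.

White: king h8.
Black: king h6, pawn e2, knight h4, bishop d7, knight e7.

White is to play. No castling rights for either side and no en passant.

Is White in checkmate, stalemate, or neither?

stalemate

White to move; white king on h8.
In check: no.
King squares — g7: attacked by Kh6; h7: attacked by Kh6; g8: attacked by Ne7.
Legal moves for White: none.
Not in check and no legal moves → stalemate.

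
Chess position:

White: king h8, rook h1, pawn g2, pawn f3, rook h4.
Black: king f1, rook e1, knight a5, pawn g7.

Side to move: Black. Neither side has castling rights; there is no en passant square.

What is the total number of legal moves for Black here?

Black to move; king on f1.
In check: yes, from the white rook on h1.
Legal moves: Kxg2, Kf2, Ke2.
Count: 3.

3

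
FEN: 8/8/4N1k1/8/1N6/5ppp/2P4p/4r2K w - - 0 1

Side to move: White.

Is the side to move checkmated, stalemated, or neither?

checkmate

White to move; white king on h1.
In check: yes, from the black rook on e1.
King squares — g1: attacked by Re1; g2: attacked by Pf3; h2: attacked by Pg3.
Legal moves for White: none.
In check with no legal moves → checkmate.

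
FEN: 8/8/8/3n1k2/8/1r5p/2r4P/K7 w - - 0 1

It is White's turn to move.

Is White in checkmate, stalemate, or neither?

White to move; white king on a1.
In check: no.
King squares — b1: attacked by Rb3; a2: attacked by Rc2; b2: attacked by Rc2.
Legal moves for White: none.
Not in check and no legal moves → stalemate.

stalemate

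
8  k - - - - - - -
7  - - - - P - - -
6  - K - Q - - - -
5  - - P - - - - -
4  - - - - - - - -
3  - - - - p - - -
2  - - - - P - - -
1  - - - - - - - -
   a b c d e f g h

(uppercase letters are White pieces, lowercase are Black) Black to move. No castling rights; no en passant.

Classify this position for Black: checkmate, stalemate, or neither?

stalemate

Black to move; black king on a8.
In check: no.
King squares — a7: attacked by Kb6; b7: attacked by Kb6; b8: attacked by Qd6.
Legal moves for Black: none.
Not in check and no legal moves → stalemate.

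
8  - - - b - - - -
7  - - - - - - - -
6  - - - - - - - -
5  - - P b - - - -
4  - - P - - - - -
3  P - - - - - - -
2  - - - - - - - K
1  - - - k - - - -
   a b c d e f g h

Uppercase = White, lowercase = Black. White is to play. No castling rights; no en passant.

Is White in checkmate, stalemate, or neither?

White to move; white king on h2.
In check: no.
Legal moves for White: Kh3, Kg3, Kg1, cxd5, c6, a4.
White has 6 legal moves and is not in check → neither.

neither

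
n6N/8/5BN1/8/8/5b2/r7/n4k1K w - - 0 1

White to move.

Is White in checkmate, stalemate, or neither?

White to move; white king on h1.
In check: yes, from the black bishop on f3.
King squares — g1: attacked by Kf1; g2: attacked by Kf1; h2: attacked by Ra2.
Legal moves for White: none.
In check with no legal moves → checkmate.

checkmate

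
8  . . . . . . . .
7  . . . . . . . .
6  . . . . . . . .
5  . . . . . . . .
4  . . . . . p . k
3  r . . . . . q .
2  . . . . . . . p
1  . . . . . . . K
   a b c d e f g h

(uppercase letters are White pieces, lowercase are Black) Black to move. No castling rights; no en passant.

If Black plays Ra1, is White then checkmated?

yes

After Ra1: white king on h1; in check: yes, from the black rook on a1.
King squares — g1: attacked by Ra1; g2: attacked by Qg3; h2: attacked by Qg3.
White has no legal moves → checkmate.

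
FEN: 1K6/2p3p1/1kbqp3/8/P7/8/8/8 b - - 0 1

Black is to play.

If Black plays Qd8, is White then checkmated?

After Qd8: white king on b8; in check: yes, from the black queen on d8.
King squares — a7: attacked by Kb6; b7: attacked by Kb6; c7: attacked by Kb6; a8: attacked by Bc6; c8: attacked by Qd8.
White has no legal moves → checkmate.

yes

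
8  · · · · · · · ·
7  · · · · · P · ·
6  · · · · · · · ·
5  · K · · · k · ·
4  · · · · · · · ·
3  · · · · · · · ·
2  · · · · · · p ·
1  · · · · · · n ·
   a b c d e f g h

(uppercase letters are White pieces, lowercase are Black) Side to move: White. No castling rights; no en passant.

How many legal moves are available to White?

White to move; king on b5.
In check: no.
Legal moves: Kc6, Kb6, Ka6, Kc5, Ka5, Kc4, Kb4, Ka4, f8=Q+, f8=R+, f8=B, f8=N.
Count: 12.

12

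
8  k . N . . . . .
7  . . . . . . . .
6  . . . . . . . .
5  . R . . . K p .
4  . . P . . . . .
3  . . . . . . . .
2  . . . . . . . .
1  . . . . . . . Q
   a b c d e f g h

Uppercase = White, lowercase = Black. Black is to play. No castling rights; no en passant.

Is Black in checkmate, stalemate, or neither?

checkmate

Black to move; black king on a8.
In check: yes, from the white queen on h1.
King squares — a7: attacked by Nc8; b7: attacked by Qh1; b8: attacked by Rb5.
Legal moves for Black: none.
In check with no legal moves → checkmate.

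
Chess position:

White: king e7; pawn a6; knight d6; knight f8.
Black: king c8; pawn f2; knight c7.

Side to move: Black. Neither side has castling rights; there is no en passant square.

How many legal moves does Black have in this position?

1

Black to move; king on c8.
In check: yes, from the white knight on d6.
Legal moves: Kb8.
Count: 1.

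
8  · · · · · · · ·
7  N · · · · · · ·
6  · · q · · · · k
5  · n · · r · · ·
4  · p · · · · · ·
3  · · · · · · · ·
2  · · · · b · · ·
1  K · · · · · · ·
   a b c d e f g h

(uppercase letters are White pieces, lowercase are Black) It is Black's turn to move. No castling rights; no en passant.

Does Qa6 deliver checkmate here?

no

After Qa6: white king on a1; in check: yes, from the black queen on a6.
White has 2 legal replies: Kb2, Kb1.
In check but a legal move exists → not checkmate.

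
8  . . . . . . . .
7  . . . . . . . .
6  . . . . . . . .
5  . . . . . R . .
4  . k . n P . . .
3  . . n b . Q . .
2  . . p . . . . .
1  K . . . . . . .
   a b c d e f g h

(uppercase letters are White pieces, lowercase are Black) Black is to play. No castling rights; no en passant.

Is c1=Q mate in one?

After c1=Q: white king on a1; in check: yes, from the black queen on c1.
King squares — b1: attacked by Qc1; a2: attacked by Nc3; b2: attacked by Qc1.
White has no legal moves → checkmate.

yes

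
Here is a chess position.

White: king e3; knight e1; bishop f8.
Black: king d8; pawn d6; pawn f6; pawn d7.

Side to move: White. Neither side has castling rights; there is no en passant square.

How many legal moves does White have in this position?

16

White to move; king on e3.
In check: no.
Legal moves: Bg7, Be7+, Bh6, Bxd6, Kf4, Ke4, Kd4, Kf3, Kd3, Kf2, Ke2, Kd2, Nf3, Nd3, Ng2, Nc2.
Count: 16.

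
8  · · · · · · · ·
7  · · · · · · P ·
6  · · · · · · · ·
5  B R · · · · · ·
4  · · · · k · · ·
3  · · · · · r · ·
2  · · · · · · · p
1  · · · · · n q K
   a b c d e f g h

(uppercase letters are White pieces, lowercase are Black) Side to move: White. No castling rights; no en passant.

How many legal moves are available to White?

White to move; king on h1.
In check: yes, from the black queen on g1.
Legal moves: none.
Count: 0.

0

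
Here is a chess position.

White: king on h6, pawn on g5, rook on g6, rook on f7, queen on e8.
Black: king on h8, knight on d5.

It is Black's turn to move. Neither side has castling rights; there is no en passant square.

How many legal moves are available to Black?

0

Black to move; king on h8.
In check: yes, from the white queen on e8.
Legal moves: none.
Count: 0.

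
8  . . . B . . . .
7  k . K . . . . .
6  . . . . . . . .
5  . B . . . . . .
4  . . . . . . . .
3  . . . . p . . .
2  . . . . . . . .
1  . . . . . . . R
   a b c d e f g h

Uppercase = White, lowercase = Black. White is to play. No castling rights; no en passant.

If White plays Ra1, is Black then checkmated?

After Ra1: black king on a7; in check: yes, from the white rook on a1.
King squares — a6: attacked by Ra1; b6: attacked by Kc7; b7: attacked by Kc7; a8: attacked by Ra1; b8: attacked by Kc7.
Black has no legal moves → checkmate.

yes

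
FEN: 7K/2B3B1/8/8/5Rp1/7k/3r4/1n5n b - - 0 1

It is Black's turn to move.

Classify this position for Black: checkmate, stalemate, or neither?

neither

Black to move; black king on h3.
In check: no.
Legal moves for Black include: Kh4, Kg3, Kh2, Kg2, Rd8+, Rd7, Rd6, Rd5, Rd4, Rd3, Rh2, Rg2, Rf2, Re2, Rc2, Rb2, Ra2, Rd1, ... (list truncated; more exist).
Black has legal moves and is not in check → neither.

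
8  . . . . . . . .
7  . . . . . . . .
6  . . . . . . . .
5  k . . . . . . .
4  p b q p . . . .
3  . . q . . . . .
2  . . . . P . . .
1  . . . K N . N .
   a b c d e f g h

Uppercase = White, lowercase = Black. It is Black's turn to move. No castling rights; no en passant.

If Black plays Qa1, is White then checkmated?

After Qa1: white king on d1; in check: yes, from the black queen on a1.
King squares — c1: attacked by Qa1; e1: own knight; c2: attacked by Qc4; d2: attacked by Bb4; e2: own pawn.
White has no legal moves → checkmate.

yes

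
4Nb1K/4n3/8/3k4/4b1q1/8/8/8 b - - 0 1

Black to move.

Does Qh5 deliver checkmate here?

yes

After Qh5: white king on h8; in check: yes, from the black queen on h5.
King squares — g7: attacked by Bf8; h7: attacked by Be4; g8: attacked by Ne7.
White has no legal moves → checkmate.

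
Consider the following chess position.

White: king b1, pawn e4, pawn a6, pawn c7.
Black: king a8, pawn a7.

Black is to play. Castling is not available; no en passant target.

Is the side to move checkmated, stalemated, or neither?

stalemate

Black to move; black king on a8.
In check: no.
King squares — a7: own pawn; b7: attacked by Pa6; b8: attacked by Pc7.
Legal moves for Black: none.
Not in check and no legal moves → stalemate.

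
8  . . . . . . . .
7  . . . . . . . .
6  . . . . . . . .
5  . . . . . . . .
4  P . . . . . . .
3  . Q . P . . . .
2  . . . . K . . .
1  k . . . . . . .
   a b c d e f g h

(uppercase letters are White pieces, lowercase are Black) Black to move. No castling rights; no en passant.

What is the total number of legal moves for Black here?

Black to move; king on a1.
In check: no.
Legal moves: none.
Count: 0.

0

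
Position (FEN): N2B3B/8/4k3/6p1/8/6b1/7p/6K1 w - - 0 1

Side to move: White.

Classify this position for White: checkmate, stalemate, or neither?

White to move; white king on g1.
In check: yes, from the black pawn on h2.
Legal moves for White: Kg2, Kh1, Kf1.
White is in check but has 3 legal moves → neither.

neither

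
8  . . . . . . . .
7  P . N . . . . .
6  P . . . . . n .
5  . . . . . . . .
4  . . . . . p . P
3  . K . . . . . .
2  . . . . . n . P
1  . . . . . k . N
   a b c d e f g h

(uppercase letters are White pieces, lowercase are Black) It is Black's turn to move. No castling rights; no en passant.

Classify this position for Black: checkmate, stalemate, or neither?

neither

Black to move; black king on f1.
In check: no.
Legal moves for Black: Nh8, Nf8, Ne7, Ne5, Nxh4, Ng4, Ne4, Nh3, Nd3, Nxh1, Nd1, Kg2, Ke2, Kg1, Ke1, f3.
Black has 16 legal moves and is not in check → neither.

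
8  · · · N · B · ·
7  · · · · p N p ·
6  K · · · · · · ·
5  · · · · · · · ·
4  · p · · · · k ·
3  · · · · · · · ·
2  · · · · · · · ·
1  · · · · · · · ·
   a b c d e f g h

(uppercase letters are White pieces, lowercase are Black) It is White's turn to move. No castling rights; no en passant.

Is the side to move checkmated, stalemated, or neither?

neither

White to move; white king on a6.
In check: no.
Legal moves for White: Bxg7, Bxe7, Nb7, Ne6, Nc6, Nh8, Nh6+, Nd6, Ng5, Ne5+, Kb7, Ka7, Kb6, Kb5, Ka5.
White has 15 legal moves and is not in check → neither.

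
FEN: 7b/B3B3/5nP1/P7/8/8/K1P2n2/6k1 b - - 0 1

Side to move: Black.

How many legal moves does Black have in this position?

Black to move; king on g1.
In check: no.
Legal moves: Bg7, Ng8, Ne8, Nh7, Nd7, Nh5, Nd5, Ng4, Ne4, Kh2, Kg2, Kh1, Kf1.
Count: 13.

13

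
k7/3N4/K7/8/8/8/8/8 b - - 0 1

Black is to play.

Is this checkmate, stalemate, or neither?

Black to move; black king on a8.
In check: no.
King squares — a7: attacked by Ka6; b7: attacked by Ka6; b8: attacked by Nd7.
Legal moves for Black: none.
Not in check and no legal moves → stalemate.

stalemate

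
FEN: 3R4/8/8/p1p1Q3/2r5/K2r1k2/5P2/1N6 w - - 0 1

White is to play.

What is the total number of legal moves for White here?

White to move; king on a3.
In check: yes, from the black rook on d3.
Legal moves: Kb2, Ka2, Rxd3+, Qc3, Nc3.
Count: 5.

5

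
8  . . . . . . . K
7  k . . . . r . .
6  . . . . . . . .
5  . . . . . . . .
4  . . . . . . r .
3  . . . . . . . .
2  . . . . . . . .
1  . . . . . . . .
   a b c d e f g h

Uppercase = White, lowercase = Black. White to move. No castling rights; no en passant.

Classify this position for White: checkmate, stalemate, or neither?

White to move; white king on h8.
In check: no.
King squares — g7: attacked by Rg4; h7: attacked by Rf7; g8: attacked by Rg4.
Legal moves for White: none.
Not in check and no legal moves → stalemate.

stalemate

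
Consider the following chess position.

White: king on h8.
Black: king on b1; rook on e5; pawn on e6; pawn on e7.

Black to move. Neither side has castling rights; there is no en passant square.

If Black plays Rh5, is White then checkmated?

no

After Rh5: white king on h8; in check: yes, from the black rook on h5.
White has 2 legal replies: Kg8, Kg7.
In check but a legal move exists → not checkmate.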